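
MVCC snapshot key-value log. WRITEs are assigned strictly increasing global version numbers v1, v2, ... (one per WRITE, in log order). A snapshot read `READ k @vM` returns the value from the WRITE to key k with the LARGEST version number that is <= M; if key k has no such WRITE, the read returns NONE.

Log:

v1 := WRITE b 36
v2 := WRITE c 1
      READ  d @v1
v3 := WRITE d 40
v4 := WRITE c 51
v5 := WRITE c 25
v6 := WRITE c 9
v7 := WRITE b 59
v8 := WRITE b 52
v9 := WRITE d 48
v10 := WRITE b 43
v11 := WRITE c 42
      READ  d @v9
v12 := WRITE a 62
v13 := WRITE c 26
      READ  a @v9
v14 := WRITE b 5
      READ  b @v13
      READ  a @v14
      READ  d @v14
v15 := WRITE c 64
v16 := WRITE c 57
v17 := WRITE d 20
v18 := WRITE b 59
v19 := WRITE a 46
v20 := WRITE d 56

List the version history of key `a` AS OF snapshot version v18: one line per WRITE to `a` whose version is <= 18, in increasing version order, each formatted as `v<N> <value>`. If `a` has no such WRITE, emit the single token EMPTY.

Answer: v12 62

Derivation:
Scan writes for key=a with version <= 18:
  v1 WRITE b 36 -> skip
  v2 WRITE c 1 -> skip
  v3 WRITE d 40 -> skip
  v4 WRITE c 51 -> skip
  v5 WRITE c 25 -> skip
  v6 WRITE c 9 -> skip
  v7 WRITE b 59 -> skip
  v8 WRITE b 52 -> skip
  v9 WRITE d 48 -> skip
  v10 WRITE b 43 -> skip
  v11 WRITE c 42 -> skip
  v12 WRITE a 62 -> keep
  v13 WRITE c 26 -> skip
  v14 WRITE b 5 -> skip
  v15 WRITE c 64 -> skip
  v16 WRITE c 57 -> skip
  v17 WRITE d 20 -> skip
  v18 WRITE b 59 -> skip
  v19 WRITE a 46 -> drop (> snap)
  v20 WRITE d 56 -> skip
Collected: [(12, 62)]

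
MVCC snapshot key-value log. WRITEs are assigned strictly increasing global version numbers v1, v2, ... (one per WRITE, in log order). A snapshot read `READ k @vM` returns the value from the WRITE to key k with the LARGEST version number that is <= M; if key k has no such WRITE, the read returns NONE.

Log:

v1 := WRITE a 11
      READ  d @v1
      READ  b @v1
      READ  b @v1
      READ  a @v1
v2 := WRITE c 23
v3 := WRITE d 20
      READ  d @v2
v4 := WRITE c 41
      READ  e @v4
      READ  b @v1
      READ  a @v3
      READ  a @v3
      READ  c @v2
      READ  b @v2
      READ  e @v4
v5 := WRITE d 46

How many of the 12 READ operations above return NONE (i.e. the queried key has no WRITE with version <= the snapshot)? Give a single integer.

v1: WRITE a=11  (a history now [(1, 11)])
READ d @v1: history=[] -> no version <= 1 -> NONE
READ b @v1: history=[] -> no version <= 1 -> NONE
READ b @v1: history=[] -> no version <= 1 -> NONE
READ a @v1: history=[(1, 11)] -> pick v1 -> 11
v2: WRITE c=23  (c history now [(2, 23)])
v3: WRITE d=20  (d history now [(3, 20)])
READ d @v2: history=[(3, 20)] -> no version <= 2 -> NONE
v4: WRITE c=41  (c history now [(2, 23), (4, 41)])
READ e @v4: history=[] -> no version <= 4 -> NONE
READ b @v1: history=[] -> no version <= 1 -> NONE
READ a @v3: history=[(1, 11)] -> pick v1 -> 11
READ a @v3: history=[(1, 11)] -> pick v1 -> 11
READ c @v2: history=[(2, 23), (4, 41)] -> pick v2 -> 23
READ b @v2: history=[] -> no version <= 2 -> NONE
READ e @v4: history=[] -> no version <= 4 -> NONE
v5: WRITE d=46  (d history now [(3, 20), (5, 46)])
Read results in order: ['NONE', 'NONE', 'NONE', '11', 'NONE', 'NONE', 'NONE', '11', '11', '23', 'NONE', 'NONE']
NONE count = 8

Answer: 8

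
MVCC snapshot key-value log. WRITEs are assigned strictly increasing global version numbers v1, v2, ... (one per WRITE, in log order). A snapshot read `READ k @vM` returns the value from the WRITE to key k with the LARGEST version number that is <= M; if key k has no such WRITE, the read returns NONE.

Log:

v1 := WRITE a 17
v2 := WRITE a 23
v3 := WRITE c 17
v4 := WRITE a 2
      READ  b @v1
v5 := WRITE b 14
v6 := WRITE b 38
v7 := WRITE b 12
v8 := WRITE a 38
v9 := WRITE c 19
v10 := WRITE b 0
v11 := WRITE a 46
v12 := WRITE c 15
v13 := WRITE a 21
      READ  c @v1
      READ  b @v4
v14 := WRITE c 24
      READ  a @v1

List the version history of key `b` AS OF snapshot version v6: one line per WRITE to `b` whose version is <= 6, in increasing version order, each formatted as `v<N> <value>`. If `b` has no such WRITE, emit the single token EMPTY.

Answer: v5 14
v6 38

Derivation:
Scan writes for key=b with version <= 6:
  v1 WRITE a 17 -> skip
  v2 WRITE a 23 -> skip
  v3 WRITE c 17 -> skip
  v4 WRITE a 2 -> skip
  v5 WRITE b 14 -> keep
  v6 WRITE b 38 -> keep
  v7 WRITE b 12 -> drop (> snap)
  v8 WRITE a 38 -> skip
  v9 WRITE c 19 -> skip
  v10 WRITE b 0 -> drop (> snap)
  v11 WRITE a 46 -> skip
  v12 WRITE c 15 -> skip
  v13 WRITE a 21 -> skip
  v14 WRITE c 24 -> skip
Collected: [(5, 14), (6, 38)]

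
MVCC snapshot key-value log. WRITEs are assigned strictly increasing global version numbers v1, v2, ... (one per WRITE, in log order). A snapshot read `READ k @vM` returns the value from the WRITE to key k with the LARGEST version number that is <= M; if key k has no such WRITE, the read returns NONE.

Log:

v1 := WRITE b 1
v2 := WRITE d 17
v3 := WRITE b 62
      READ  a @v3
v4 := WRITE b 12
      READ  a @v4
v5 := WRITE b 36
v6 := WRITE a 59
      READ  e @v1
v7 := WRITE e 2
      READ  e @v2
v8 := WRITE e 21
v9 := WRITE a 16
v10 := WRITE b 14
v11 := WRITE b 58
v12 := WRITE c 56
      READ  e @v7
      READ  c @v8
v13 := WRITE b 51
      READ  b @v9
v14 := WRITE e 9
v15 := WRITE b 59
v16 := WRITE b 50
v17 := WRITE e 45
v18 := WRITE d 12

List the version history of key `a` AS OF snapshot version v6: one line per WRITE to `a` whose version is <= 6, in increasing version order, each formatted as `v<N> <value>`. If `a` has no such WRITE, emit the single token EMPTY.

Scan writes for key=a with version <= 6:
  v1 WRITE b 1 -> skip
  v2 WRITE d 17 -> skip
  v3 WRITE b 62 -> skip
  v4 WRITE b 12 -> skip
  v5 WRITE b 36 -> skip
  v6 WRITE a 59 -> keep
  v7 WRITE e 2 -> skip
  v8 WRITE e 21 -> skip
  v9 WRITE a 16 -> drop (> snap)
  v10 WRITE b 14 -> skip
  v11 WRITE b 58 -> skip
  v12 WRITE c 56 -> skip
  v13 WRITE b 51 -> skip
  v14 WRITE e 9 -> skip
  v15 WRITE b 59 -> skip
  v16 WRITE b 50 -> skip
  v17 WRITE e 45 -> skip
  v18 WRITE d 12 -> skip
Collected: [(6, 59)]

Answer: v6 59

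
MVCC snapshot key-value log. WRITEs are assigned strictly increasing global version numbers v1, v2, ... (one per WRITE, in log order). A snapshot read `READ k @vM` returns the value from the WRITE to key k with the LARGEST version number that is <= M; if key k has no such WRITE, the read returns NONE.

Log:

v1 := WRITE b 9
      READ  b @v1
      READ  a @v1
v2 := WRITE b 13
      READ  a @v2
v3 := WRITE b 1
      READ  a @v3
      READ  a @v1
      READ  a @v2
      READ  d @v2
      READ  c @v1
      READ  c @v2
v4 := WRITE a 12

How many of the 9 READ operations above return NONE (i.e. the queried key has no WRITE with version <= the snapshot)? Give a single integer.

v1: WRITE b=9  (b history now [(1, 9)])
READ b @v1: history=[(1, 9)] -> pick v1 -> 9
READ a @v1: history=[] -> no version <= 1 -> NONE
v2: WRITE b=13  (b history now [(1, 9), (2, 13)])
READ a @v2: history=[] -> no version <= 2 -> NONE
v3: WRITE b=1  (b history now [(1, 9), (2, 13), (3, 1)])
READ a @v3: history=[] -> no version <= 3 -> NONE
READ a @v1: history=[] -> no version <= 1 -> NONE
READ a @v2: history=[] -> no version <= 2 -> NONE
READ d @v2: history=[] -> no version <= 2 -> NONE
READ c @v1: history=[] -> no version <= 1 -> NONE
READ c @v2: history=[] -> no version <= 2 -> NONE
v4: WRITE a=12  (a history now [(4, 12)])
Read results in order: ['9', 'NONE', 'NONE', 'NONE', 'NONE', 'NONE', 'NONE', 'NONE', 'NONE']
NONE count = 8

Answer: 8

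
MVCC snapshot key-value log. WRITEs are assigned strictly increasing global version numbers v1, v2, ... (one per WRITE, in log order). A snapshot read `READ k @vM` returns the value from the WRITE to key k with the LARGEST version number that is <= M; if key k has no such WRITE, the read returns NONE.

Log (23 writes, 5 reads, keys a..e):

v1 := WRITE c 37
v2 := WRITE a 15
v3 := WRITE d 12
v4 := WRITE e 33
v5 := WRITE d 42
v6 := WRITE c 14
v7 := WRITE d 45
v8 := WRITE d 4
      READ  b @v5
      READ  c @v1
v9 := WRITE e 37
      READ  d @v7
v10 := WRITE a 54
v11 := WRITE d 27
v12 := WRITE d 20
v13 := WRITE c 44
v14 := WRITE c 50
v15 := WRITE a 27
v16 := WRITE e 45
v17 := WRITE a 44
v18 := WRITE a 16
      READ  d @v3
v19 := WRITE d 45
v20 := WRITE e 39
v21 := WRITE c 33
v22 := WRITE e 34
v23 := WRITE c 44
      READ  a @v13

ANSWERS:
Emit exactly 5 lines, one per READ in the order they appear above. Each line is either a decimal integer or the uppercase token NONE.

Answer: NONE
37
45
12
54

Derivation:
v1: WRITE c=37  (c history now [(1, 37)])
v2: WRITE a=15  (a history now [(2, 15)])
v3: WRITE d=12  (d history now [(3, 12)])
v4: WRITE e=33  (e history now [(4, 33)])
v5: WRITE d=42  (d history now [(3, 12), (5, 42)])
v6: WRITE c=14  (c history now [(1, 37), (6, 14)])
v7: WRITE d=45  (d history now [(3, 12), (5, 42), (7, 45)])
v8: WRITE d=4  (d history now [(3, 12), (5, 42), (7, 45), (8, 4)])
READ b @v5: history=[] -> no version <= 5 -> NONE
READ c @v1: history=[(1, 37), (6, 14)] -> pick v1 -> 37
v9: WRITE e=37  (e history now [(4, 33), (9, 37)])
READ d @v7: history=[(3, 12), (5, 42), (7, 45), (8, 4)] -> pick v7 -> 45
v10: WRITE a=54  (a history now [(2, 15), (10, 54)])
v11: WRITE d=27  (d history now [(3, 12), (5, 42), (7, 45), (8, 4), (11, 27)])
v12: WRITE d=20  (d history now [(3, 12), (5, 42), (7, 45), (8, 4), (11, 27), (12, 20)])
v13: WRITE c=44  (c history now [(1, 37), (6, 14), (13, 44)])
v14: WRITE c=50  (c history now [(1, 37), (6, 14), (13, 44), (14, 50)])
v15: WRITE a=27  (a history now [(2, 15), (10, 54), (15, 27)])
v16: WRITE e=45  (e history now [(4, 33), (9, 37), (16, 45)])
v17: WRITE a=44  (a history now [(2, 15), (10, 54), (15, 27), (17, 44)])
v18: WRITE a=16  (a history now [(2, 15), (10, 54), (15, 27), (17, 44), (18, 16)])
READ d @v3: history=[(3, 12), (5, 42), (7, 45), (8, 4), (11, 27), (12, 20)] -> pick v3 -> 12
v19: WRITE d=45  (d history now [(3, 12), (5, 42), (7, 45), (8, 4), (11, 27), (12, 20), (19, 45)])
v20: WRITE e=39  (e history now [(4, 33), (9, 37), (16, 45), (20, 39)])
v21: WRITE c=33  (c history now [(1, 37), (6, 14), (13, 44), (14, 50), (21, 33)])
v22: WRITE e=34  (e history now [(4, 33), (9, 37), (16, 45), (20, 39), (22, 34)])
v23: WRITE c=44  (c history now [(1, 37), (6, 14), (13, 44), (14, 50), (21, 33), (23, 44)])
READ a @v13: history=[(2, 15), (10, 54), (15, 27), (17, 44), (18, 16)] -> pick v10 -> 54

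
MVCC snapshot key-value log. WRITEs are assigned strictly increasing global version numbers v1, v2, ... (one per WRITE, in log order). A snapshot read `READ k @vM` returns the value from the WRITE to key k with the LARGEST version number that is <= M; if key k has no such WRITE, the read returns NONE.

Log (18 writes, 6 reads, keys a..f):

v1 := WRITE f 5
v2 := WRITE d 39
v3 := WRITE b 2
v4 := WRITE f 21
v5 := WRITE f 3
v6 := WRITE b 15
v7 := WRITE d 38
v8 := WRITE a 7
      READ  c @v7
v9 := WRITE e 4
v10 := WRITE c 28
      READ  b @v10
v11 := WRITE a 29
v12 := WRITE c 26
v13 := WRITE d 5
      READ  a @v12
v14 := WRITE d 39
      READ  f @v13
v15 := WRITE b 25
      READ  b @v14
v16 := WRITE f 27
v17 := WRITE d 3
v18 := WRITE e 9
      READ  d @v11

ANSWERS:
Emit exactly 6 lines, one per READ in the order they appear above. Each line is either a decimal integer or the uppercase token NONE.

Answer: NONE
15
29
3
15
38

Derivation:
v1: WRITE f=5  (f history now [(1, 5)])
v2: WRITE d=39  (d history now [(2, 39)])
v3: WRITE b=2  (b history now [(3, 2)])
v4: WRITE f=21  (f history now [(1, 5), (4, 21)])
v5: WRITE f=3  (f history now [(1, 5), (4, 21), (5, 3)])
v6: WRITE b=15  (b history now [(3, 2), (6, 15)])
v7: WRITE d=38  (d history now [(2, 39), (7, 38)])
v8: WRITE a=7  (a history now [(8, 7)])
READ c @v7: history=[] -> no version <= 7 -> NONE
v9: WRITE e=4  (e history now [(9, 4)])
v10: WRITE c=28  (c history now [(10, 28)])
READ b @v10: history=[(3, 2), (6, 15)] -> pick v6 -> 15
v11: WRITE a=29  (a history now [(8, 7), (11, 29)])
v12: WRITE c=26  (c history now [(10, 28), (12, 26)])
v13: WRITE d=5  (d history now [(2, 39), (7, 38), (13, 5)])
READ a @v12: history=[(8, 7), (11, 29)] -> pick v11 -> 29
v14: WRITE d=39  (d history now [(2, 39), (7, 38), (13, 5), (14, 39)])
READ f @v13: history=[(1, 5), (4, 21), (5, 3)] -> pick v5 -> 3
v15: WRITE b=25  (b history now [(3, 2), (6, 15), (15, 25)])
READ b @v14: history=[(3, 2), (6, 15), (15, 25)] -> pick v6 -> 15
v16: WRITE f=27  (f history now [(1, 5), (4, 21), (5, 3), (16, 27)])
v17: WRITE d=3  (d history now [(2, 39), (7, 38), (13, 5), (14, 39), (17, 3)])
v18: WRITE e=9  (e history now [(9, 4), (18, 9)])
READ d @v11: history=[(2, 39), (7, 38), (13, 5), (14, 39), (17, 3)] -> pick v7 -> 38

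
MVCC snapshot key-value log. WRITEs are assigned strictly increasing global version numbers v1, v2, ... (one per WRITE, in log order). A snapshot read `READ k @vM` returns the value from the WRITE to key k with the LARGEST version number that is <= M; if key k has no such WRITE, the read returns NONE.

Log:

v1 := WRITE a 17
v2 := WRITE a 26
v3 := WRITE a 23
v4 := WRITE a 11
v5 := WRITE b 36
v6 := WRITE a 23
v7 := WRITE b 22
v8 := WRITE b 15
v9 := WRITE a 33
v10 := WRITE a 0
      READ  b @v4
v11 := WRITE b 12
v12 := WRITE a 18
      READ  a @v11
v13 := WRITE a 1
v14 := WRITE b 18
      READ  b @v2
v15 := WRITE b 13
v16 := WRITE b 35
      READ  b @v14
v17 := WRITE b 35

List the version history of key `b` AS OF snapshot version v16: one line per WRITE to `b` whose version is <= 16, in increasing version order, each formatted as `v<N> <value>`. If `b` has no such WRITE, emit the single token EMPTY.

Scan writes for key=b with version <= 16:
  v1 WRITE a 17 -> skip
  v2 WRITE a 26 -> skip
  v3 WRITE a 23 -> skip
  v4 WRITE a 11 -> skip
  v5 WRITE b 36 -> keep
  v6 WRITE a 23 -> skip
  v7 WRITE b 22 -> keep
  v8 WRITE b 15 -> keep
  v9 WRITE a 33 -> skip
  v10 WRITE a 0 -> skip
  v11 WRITE b 12 -> keep
  v12 WRITE a 18 -> skip
  v13 WRITE a 1 -> skip
  v14 WRITE b 18 -> keep
  v15 WRITE b 13 -> keep
  v16 WRITE b 35 -> keep
  v17 WRITE b 35 -> drop (> snap)
Collected: [(5, 36), (7, 22), (8, 15), (11, 12), (14, 18), (15, 13), (16, 35)]

Answer: v5 36
v7 22
v8 15
v11 12
v14 18
v15 13
v16 35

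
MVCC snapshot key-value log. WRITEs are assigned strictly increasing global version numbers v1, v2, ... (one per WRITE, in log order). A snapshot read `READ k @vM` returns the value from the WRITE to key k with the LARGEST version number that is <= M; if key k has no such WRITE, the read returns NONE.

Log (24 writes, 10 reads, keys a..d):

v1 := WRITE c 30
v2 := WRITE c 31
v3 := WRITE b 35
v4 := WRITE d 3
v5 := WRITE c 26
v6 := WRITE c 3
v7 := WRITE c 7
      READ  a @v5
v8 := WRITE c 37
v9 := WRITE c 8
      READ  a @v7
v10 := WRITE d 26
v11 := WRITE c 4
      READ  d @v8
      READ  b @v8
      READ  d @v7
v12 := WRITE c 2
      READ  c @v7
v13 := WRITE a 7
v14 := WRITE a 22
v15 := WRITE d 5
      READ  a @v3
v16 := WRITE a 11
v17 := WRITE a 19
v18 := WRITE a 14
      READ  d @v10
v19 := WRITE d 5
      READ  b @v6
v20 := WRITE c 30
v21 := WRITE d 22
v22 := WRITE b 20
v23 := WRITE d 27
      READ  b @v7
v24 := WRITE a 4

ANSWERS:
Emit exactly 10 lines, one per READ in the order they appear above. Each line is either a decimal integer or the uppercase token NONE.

v1: WRITE c=30  (c history now [(1, 30)])
v2: WRITE c=31  (c history now [(1, 30), (2, 31)])
v3: WRITE b=35  (b history now [(3, 35)])
v4: WRITE d=3  (d history now [(4, 3)])
v5: WRITE c=26  (c history now [(1, 30), (2, 31), (5, 26)])
v6: WRITE c=3  (c history now [(1, 30), (2, 31), (5, 26), (6, 3)])
v7: WRITE c=7  (c history now [(1, 30), (2, 31), (5, 26), (6, 3), (7, 7)])
READ a @v5: history=[] -> no version <= 5 -> NONE
v8: WRITE c=37  (c history now [(1, 30), (2, 31), (5, 26), (6, 3), (7, 7), (8, 37)])
v9: WRITE c=8  (c history now [(1, 30), (2, 31), (5, 26), (6, 3), (7, 7), (8, 37), (9, 8)])
READ a @v7: history=[] -> no version <= 7 -> NONE
v10: WRITE d=26  (d history now [(4, 3), (10, 26)])
v11: WRITE c=4  (c history now [(1, 30), (2, 31), (5, 26), (6, 3), (7, 7), (8, 37), (9, 8), (11, 4)])
READ d @v8: history=[(4, 3), (10, 26)] -> pick v4 -> 3
READ b @v8: history=[(3, 35)] -> pick v3 -> 35
READ d @v7: history=[(4, 3), (10, 26)] -> pick v4 -> 3
v12: WRITE c=2  (c history now [(1, 30), (2, 31), (5, 26), (6, 3), (7, 7), (8, 37), (9, 8), (11, 4), (12, 2)])
READ c @v7: history=[(1, 30), (2, 31), (5, 26), (6, 3), (7, 7), (8, 37), (9, 8), (11, 4), (12, 2)] -> pick v7 -> 7
v13: WRITE a=7  (a history now [(13, 7)])
v14: WRITE a=22  (a history now [(13, 7), (14, 22)])
v15: WRITE d=5  (d history now [(4, 3), (10, 26), (15, 5)])
READ a @v3: history=[(13, 7), (14, 22)] -> no version <= 3 -> NONE
v16: WRITE a=11  (a history now [(13, 7), (14, 22), (16, 11)])
v17: WRITE a=19  (a history now [(13, 7), (14, 22), (16, 11), (17, 19)])
v18: WRITE a=14  (a history now [(13, 7), (14, 22), (16, 11), (17, 19), (18, 14)])
READ d @v10: history=[(4, 3), (10, 26), (15, 5)] -> pick v10 -> 26
v19: WRITE d=5  (d history now [(4, 3), (10, 26), (15, 5), (19, 5)])
READ b @v6: history=[(3, 35)] -> pick v3 -> 35
v20: WRITE c=30  (c history now [(1, 30), (2, 31), (5, 26), (6, 3), (7, 7), (8, 37), (9, 8), (11, 4), (12, 2), (20, 30)])
v21: WRITE d=22  (d history now [(4, 3), (10, 26), (15, 5), (19, 5), (21, 22)])
v22: WRITE b=20  (b history now [(3, 35), (22, 20)])
v23: WRITE d=27  (d history now [(4, 3), (10, 26), (15, 5), (19, 5), (21, 22), (23, 27)])
READ b @v7: history=[(3, 35), (22, 20)] -> pick v3 -> 35
v24: WRITE a=4  (a history now [(13, 7), (14, 22), (16, 11), (17, 19), (18, 14), (24, 4)])

Answer: NONE
NONE
3
35
3
7
NONE
26
35
35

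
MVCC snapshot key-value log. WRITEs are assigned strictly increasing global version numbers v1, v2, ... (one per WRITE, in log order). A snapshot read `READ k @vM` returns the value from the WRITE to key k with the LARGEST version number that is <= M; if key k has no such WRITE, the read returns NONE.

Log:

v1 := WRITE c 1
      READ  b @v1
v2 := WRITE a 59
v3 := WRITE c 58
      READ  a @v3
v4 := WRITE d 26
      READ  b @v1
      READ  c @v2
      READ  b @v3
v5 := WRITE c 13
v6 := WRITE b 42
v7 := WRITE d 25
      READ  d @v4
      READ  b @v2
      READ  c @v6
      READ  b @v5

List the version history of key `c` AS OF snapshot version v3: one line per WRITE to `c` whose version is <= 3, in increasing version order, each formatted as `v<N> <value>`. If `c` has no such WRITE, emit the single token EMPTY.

Answer: v1 1
v3 58

Derivation:
Scan writes for key=c with version <= 3:
  v1 WRITE c 1 -> keep
  v2 WRITE a 59 -> skip
  v3 WRITE c 58 -> keep
  v4 WRITE d 26 -> skip
  v5 WRITE c 13 -> drop (> snap)
  v6 WRITE b 42 -> skip
  v7 WRITE d 25 -> skip
Collected: [(1, 1), (3, 58)]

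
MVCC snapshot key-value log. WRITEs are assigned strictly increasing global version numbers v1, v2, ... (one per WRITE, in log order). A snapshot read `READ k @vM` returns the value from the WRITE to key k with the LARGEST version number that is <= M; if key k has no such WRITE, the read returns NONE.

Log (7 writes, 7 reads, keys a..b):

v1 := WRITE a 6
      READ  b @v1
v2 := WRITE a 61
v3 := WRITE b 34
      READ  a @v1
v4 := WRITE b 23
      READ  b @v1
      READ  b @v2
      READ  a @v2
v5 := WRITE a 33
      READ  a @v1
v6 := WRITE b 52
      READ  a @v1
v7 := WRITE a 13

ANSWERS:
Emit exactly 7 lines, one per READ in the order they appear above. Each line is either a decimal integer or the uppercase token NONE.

v1: WRITE a=6  (a history now [(1, 6)])
READ b @v1: history=[] -> no version <= 1 -> NONE
v2: WRITE a=61  (a history now [(1, 6), (2, 61)])
v3: WRITE b=34  (b history now [(3, 34)])
READ a @v1: history=[(1, 6), (2, 61)] -> pick v1 -> 6
v4: WRITE b=23  (b history now [(3, 34), (4, 23)])
READ b @v1: history=[(3, 34), (4, 23)] -> no version <= 1 -> NONE
READ b @v2: history=[(3, 34), (4, 23)] -> no version <= 2 -> NONE
READ a @v2: history=[(1, 6), (2, 61)] -> pick v2 -> 61
v5: WRITE a=33  (a history now [(1, 6), (2, 61), (5, 33)])
READ a @v1: history=[(1, 6), (2, 61), (5, 33)] -> pick v1 -> 6
v6: WRITE b=52  (b history now [(3, 34), (4, 23), (6, 52)])
READ a @v1: history=[(1, 6), (2, 61), (5, 33)] -> pick v1 -> 6
v7: WRITE a=13  (a history now [(1, 6), (2, 61), (5, 33), (7, 13)])

Answer: NONE
6
NONE
NONE
61
6
6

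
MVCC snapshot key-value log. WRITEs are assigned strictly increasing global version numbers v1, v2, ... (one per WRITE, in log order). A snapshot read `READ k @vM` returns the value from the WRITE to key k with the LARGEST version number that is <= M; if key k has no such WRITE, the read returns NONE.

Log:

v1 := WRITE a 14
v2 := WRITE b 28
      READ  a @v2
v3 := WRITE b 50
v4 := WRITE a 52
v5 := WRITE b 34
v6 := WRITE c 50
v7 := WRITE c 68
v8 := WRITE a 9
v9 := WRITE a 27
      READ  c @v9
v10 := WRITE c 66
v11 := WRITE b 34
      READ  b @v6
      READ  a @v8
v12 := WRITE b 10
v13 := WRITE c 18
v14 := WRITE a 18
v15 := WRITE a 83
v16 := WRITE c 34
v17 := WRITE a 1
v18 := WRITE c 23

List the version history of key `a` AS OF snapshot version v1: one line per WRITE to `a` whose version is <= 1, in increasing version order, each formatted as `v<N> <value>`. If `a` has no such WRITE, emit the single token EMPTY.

Answer: v1 14

Derivation:
Scan writes for key=a with version <= 1:
  v1 WRITE a 14 -> keep
  v2 WRITE b 28 -> skip
  v3 WRITE b 50 -> skip
  v4 WRITE a 52 -> drop (> snap)
  v5 WRITE b 34 -> skip
  v6 WRITE c 50 -> skip
  v7 WRITE c 68 -> skip
  v8 WRITE a 9 -> drop (> snap)
  v9 WRITE a 27 -> drop (> snap)
  v10 WRITE c 66 -> skip
  v11 WRITE b 34 -> skip
  v12 WRITE b 10 -> skip
  v13 WRITE c 18 -> skip
  v14 WRITE a 18 -> drop (> snap)
  v15 WRITE a 83 -> drop (> snap)
  v16 WRITE c 34 -> skip
  v17 WRITE a 1 -> drop (> snap)
  v18 WRITE c 23 -> skip
Collected: [(1, 14)]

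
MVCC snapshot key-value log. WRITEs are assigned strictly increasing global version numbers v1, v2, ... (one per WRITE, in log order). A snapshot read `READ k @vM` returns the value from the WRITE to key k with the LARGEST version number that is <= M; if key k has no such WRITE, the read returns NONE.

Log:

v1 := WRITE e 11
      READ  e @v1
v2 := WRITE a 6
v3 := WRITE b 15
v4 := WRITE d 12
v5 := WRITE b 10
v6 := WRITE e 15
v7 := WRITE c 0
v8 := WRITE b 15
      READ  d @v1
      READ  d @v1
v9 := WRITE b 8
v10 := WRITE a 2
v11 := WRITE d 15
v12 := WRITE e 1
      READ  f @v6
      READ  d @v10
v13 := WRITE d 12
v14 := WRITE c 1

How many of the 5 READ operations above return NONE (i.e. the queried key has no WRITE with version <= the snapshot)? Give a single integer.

Answer: 3

Derivation:
v1: WRITE e=11  (e history now [(1, 11)])
READ e @v1: history=[(1, 11)] -> pick v1 -> 11
v2: WRITE a=6  (a history now [(2, 6)])
v3: WRITE b=15  (b history now [(3, 15)])
v4: WRITE d=12  (d history now [(4, 12)])
v5: WRITE b=10  (b history now [(3, 15), (5, 10)])
v6: WRITE e=15  (e history now [(1, 11), (6, 15)])
v7: WRITE c=0  (c history now [(7, 0)])
v8: WRITE b=15  (b history now [(3, 15), (5, 10), (8, 15)])
READ d @v1: history=[(4, 12)] -> no version <= 1 -> NONE
READ d @v1: history=[(4, 12)] -> no version <= 1 -> NONE
v9: WRITE b=8  (b history now [(3, 15), (5, 10), (8, 15), (9, 8)])
v10: WRITE a=2  (a history now [(2, 6), (10, 2)])
v11: WRITE d=15  (d history now [(4, 12), (11, 15)])
v12: WRITE e=1  (e history now [(1, 11), (6, 15), (12, 1)])
READ f @v6: history=[] -> no version <= 6 -> NONE
READ d @v10: history=[(4, 12), (11, 15)] -> pick v4 -> 12
v13: WRITE d=12  (d history now [(4, 12), (11, 15), (13, 12)])
v14: WRITE c=1  (c history now [(7, 0), (14, 1)])
Read results in order: ['11', 'NONE', 'NONE', 'NONE', '12']
NONE count = 3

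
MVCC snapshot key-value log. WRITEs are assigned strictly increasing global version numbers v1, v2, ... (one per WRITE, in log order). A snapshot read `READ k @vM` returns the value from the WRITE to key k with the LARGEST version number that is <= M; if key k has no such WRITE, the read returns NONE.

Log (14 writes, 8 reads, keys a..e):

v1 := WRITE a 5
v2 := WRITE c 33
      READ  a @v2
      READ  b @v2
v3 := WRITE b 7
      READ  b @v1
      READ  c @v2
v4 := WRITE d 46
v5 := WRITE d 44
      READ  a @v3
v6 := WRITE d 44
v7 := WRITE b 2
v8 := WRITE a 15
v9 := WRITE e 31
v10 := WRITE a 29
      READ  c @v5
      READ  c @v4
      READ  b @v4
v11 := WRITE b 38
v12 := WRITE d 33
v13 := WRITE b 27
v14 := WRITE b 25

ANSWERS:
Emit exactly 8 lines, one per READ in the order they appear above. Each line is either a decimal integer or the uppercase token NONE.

Answer: 5
NONE
NONE
33
5
33
33
7

Derivation:
v1: WRITE a=5  (a history now [(1, 5)])
v2: WRITE c=33  (c history now [(2, 33)])
READ a @v2: history=[(1, 5)] -> pick v1 -> 5
READ b @v2: history=[] -> no version <= 2 -> NONE
v3: WRITE b=7  (b history now [(3, 7)])
READ b @v1: history=[(3, 7)] -> no version <= 1 -> NONE
READ c @v2: history=[(2, 33)] -> pick v2 -> 33
v4: WRITE d=46  (d history now [(4, 46)])
v5: WRITE d=44  (d history now [(4, 46), (5, 44)])
READ a @v3: history=[(1, 5)] -> pick v1 -> 5
v6: WRITE d=44  (d history now [(4, 46), (5, 44), (6, 44)])
v7: WRITE b=2  (b history now [(3, 7), (7, 2)])
v8: WRITE a=15  (a history now [(1, 5), (8, 15)])
v9: WRITE e=31  (e history now [(9, 31)])
v10: WRITE a=29  (a history now [(1, 5), (8, 15), (10, 29)])
READ c @v5: history=[(2, 33)] -> pick v2 -> 33
READ c @v4: history=[(2, 33)] -> pick v2 -> 33
READ b @v4: history=[(3, 7), (7, 2)] -> pick v3 -> 7
v11: WRITE b=38  (b history now [(3, 7), (7, 2), (11, 38)])
v12: WRITE d=33  (d history now [(4, 46), (5, 44), (6, 44), (12, 33)])
v13: WRITE b=27  (b history now [(3, 7), (7, 2), (11, 38), (13, 27)])
v14: WRITE b=25  (b history now [(3, 7), (7, 2), (11, 38), (13, 27), (14, 25)])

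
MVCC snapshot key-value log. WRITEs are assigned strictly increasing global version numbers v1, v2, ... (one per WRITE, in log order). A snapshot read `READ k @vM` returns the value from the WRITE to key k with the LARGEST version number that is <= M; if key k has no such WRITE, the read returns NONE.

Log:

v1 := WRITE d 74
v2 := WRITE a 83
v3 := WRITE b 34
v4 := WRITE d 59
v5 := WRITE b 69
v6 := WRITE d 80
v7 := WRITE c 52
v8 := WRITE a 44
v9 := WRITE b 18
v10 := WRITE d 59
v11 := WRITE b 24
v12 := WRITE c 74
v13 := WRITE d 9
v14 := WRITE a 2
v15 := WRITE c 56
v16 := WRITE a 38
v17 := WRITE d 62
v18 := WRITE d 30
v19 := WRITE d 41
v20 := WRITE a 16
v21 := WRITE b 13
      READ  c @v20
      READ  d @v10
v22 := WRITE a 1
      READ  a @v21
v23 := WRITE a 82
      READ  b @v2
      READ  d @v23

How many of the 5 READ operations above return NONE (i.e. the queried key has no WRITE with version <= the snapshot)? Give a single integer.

Answer: 1

Derivation:
v1: WRITE d=74  (d history now [(1, 74)])
v2: WRITE a=83  (a history now [(2, 83)])
v3: WRITE b=34  (b history now [(3, 34)])
v4: WRITE d=59  (d history now [(1, 74), (4, 59)])
v5: WRITE b=69  (b history now [(3, 34), (5, 69)])
v6: WRITE d=80  (d history now [(1, 74), (4, 59), (6, 80)])
v7: WRITE c=52  (c history now [(7, 52)])
v8: WRITE a=44  (a history now [(2, 83), (8, 44)])
v9: WRITE b=18  (b history now [(3, 34), (5, 69), (9, 18)])
v10: WRITE d=59  (d history now [(1, 74), (4, 59), (6, 80), (10, 59)])
v11: WRITE b=24  (b history now [(3, 34), (5, 69), (9, 18), (11, 24)])
v12: WRITE c=74  (c history now [(7, 52), (12, 74)])
v13: WRITE d=9  (d history now [(1, 74), (4, 59), (6, 80), (10, 59), (13, 9)])
v14: WRITE a=2  (a history now [(2, 83), (8, 44), (14, 2)])
v15: WRITE c=56  (c history now [(7, 52), (12, 74), (15, 56)])
v16: WRITE a=38  (a history now [(2, 83), (8, 44), (14, 2), (16, 38)])
v17: WRITE d=62  (d history now [(1, 74), (4, 59), (6, 80), (10, 59), (13, 9), (17, 62)])
v18: WRITE d=30  (d history now [(1, 74), (4, 59), (6, 80), (10, 59), (13, 9), (17, 62), (18, 30)])
v19: WRITE d=41  (d history now [(1, 74), (4, 59), (6, 80), (10, 59), (13, 9), (17, 62), (18, 30), (19, 41)])
v20: WRITE a=16  (a history now [(2, 83), (8, 44), (14, 2), (16, 38), (20, 16)])
v21: WRITE b=13  (b history now [(3, 34), (5, 69), (9, 18), (11, 24), (21, 13)])
READ c @v20: history=[(7, 52), (12, 74), (15, 56)] -> pick v15 -> 56
READ d @v10: history=[(1, 74), (4, 59), (6, 80), (10, 59), (13, 9), (17, 62), (18, 30), (19, 41)] -> pick v10 -> 59
v22: WRITE a=1  (a history now [(2, 83), (8, 44), (14, 2), (16, 38), (20, 16), (22, 1)])
READ a @v21: history=[(2, 83), (8, 44), (14, 2), (16, 38), (20, 16), (22, 1)] -> pick v20 -> 16
v23: WRITE a=82  (a history now [(2, 83), (8, 44), (14, 2), (16, 38), (20, 16), (22, 1), (23, 82)])
READ b @v2: history=[(3, 34), (5, 69), (9, 18), (11, 24), (21, 13)] -> no version <= 2 -> NONE
READ d @v23: history=[(1, 74), (4, 59), (6, 80), (10, 59), (13, 9), (17, 62), (18, 30), (19, 41)] -> pick v19 -> 41
Read results in order: ['56', '59', '16', 'NONE', '41']
NONE count = 1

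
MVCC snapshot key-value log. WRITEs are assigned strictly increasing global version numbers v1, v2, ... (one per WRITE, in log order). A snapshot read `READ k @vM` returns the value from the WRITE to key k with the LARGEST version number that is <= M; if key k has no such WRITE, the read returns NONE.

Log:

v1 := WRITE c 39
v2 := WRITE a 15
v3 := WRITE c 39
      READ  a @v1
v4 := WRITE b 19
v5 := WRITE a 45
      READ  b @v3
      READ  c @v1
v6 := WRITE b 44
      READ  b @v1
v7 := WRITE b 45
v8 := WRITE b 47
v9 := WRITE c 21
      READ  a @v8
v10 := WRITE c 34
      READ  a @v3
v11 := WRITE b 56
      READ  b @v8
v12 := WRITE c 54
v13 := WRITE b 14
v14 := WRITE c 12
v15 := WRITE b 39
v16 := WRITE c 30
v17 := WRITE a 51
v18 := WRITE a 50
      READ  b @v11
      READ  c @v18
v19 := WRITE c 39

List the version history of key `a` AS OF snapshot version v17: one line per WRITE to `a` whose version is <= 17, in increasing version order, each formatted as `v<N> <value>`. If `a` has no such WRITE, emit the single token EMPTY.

Answer: v2 15
v5 45
v17 51

Derivation:
Scan writes for key=a with version <= 17:
  v1 WRITE c 39 -> skip
  v2 WRITE a 15 -> keep
  v3 WRITE c 39 -> skip
  v4 WRITE b 19 -> skip
  v5 WRITE a 45 -> keep
  v6 WRITE b 44 -> skip
  v7 WRITE b 45 -> skip
  v8 WRITE b 47 -> skip
  v9 WRITE c 21 -> skip
  v10 WRITE c 34 -> skip
  v11 WRITE b 56 -> skip
  v12 WRITE c 54 -> skip
  v13 WRITE b 14 -> skip
  v14 WRITE c 12 -> skip
  v15 WRITE b 39 -> skip
  v16 WRITE c 30 -> skip
  v17 WRITE a 51 -> keep
  v18 WRITE a 50 -> drop (> snap)
  v19 WRITE c 39 -> skip
Collected: [(2, 15), (5, 45), (17, 51)]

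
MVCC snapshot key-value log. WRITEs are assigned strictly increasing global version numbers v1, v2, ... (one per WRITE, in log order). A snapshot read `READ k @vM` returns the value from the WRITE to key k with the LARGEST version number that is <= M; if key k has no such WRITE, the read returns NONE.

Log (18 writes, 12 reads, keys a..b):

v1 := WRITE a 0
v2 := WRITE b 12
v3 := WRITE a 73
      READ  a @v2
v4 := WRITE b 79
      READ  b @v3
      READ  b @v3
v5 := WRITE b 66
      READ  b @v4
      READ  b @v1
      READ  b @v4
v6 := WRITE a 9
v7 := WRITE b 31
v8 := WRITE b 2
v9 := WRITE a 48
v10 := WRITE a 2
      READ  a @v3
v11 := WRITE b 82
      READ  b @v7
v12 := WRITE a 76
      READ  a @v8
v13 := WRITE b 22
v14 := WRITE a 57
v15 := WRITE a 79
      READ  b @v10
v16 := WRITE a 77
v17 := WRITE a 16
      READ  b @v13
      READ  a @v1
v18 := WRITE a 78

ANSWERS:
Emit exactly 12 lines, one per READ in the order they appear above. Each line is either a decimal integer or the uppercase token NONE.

v1: WRITE a=0  (a history now [(1, 0)])
v2: WRITE b=12  (b history now [(2, 12)])
v3: WRITE a=73  (a history now [(1, 0), (3, 73)])
READ a @v2: history=[(1, 0), (3, 73)] -> pick v1 -> 0
v4: WRITE b=79  (b history now [(2, 12), (4, 79)])
READ b @v3: history=[(2, 12), (4, 79)] -> pick v2 -> 12
READ b @v3: history=[(2, 12), (4, 79)] -> pick v2 -> 12
v5: WRITE b=66  (b history now [(2, 12), (4, 79), (5, 66)])
READ b @v4: history=[(2, 12), (4, 79), (5, 66)] -> pick v4 -> 79
READ b @v1: history=[(2, 12), (4, 79), (5, 66)] -> no version <= 1 -> NONE
READ b @v4: history=[(2, 12), (4, 79), (5, 66)] -> pick v4 -> 79
v6: WRITE a=9  (a history now [(1, 0), (3, 73), (6, 9)])
v7: WRITE b=31  (b history now [(2, 12), (4, 79), (5, 66), (7, 31)])
v8: WRITE b=2  (b history now [(2, 12), (4, 79), (5, 66), (7, 31), (8, 2)])
v9: WRITE a=48  (a history now [(1, 0), (3, 73), (6, 9), (9, 48)])
v10: WRITE a=2  (a history now [(1, 0), (3, 73), (6, 9), (9, 48), (10, 2)])
READ a @v3: history=[(1, 0), (3, 73), (6, 9), (9, 48), (10, 2)] -> pick v3 -> 73
v11: WRITE b=82  (b history now [(2, 12), (4, 79), (5, 66), (7, 31), (8, 2), (11, 82)])
READ b @v7: history=[(2, 12), (4, 79), (5, 66), (7, 31), (8, 2), (11, 82)] -> pick v7 -> 31
v12: WRITE a=76  (a history now [(1, 0), (3, 73), (6, 9), (9, 48), (10, 2), (12, 76)])
READ a @v8: history=[(1, 0), (3, 73), (6, 9), (9, 48), (10, 2), (12, 76)] -> pick v6 -> 9
v13: WRITE b=22  (b history now [(2, 12), (4, 79), (5, 66), (7, 31), (8, 2), (11, 82), (13, 22)])
v14: WRITE a=57  (a history now [(1, 0), (3, 73), (6, 9), (9, 48), (10, 2), (12, 76), (14, 57)])
v15: WRITE a=79  (a history now [(1, 0), (3, 73), (6, 9), (9, 48), (10, 2), (12, 76), (14, 57), (15, 79)])
READ b @v10: history=[(2, 12), (4, 79), (5, 66), (7, 31), (8, 2), (11, 82), (13, 22)] -> pick v8 -> 2
v16: WRITE a=77  (a history now [(1, 0), (3, 73), (6, 9), (9, 48), (10, 2), (12, 76), (14, 57), (15, 79), (16, 77)])
v17: WRITE a=16  (a history now [(1, 0), (3, 73), (6, 9), (9, 48), (10, 2), (12, 76), (14, 57), (15, 79), (16, 77), (17, 16)])
READ b @v13: history=[(2, 12), (4, 79), (5, 66), (7, 31), (8, 2), (11, 82), (13, 22)] -> pick v13 -> 22
READ a @v1: history=[(1, 0), (3, 73), (6, 9), (9, 48), (10, 2), (12, 76), (14, 57), (15, 79), (16, 77), (17, 16)] -> pick v1 -> 0
v18: WRITE a=78  (a history now [(1, 0), (3, 73), (6, 9), (9, 48), (10, 2), (12, 76), (14, 57), (15, 79), (16, 77), (17, 16), (18, 78)])

Answer: 0
12
12
79
NONE
79
73
31
9
2
22
0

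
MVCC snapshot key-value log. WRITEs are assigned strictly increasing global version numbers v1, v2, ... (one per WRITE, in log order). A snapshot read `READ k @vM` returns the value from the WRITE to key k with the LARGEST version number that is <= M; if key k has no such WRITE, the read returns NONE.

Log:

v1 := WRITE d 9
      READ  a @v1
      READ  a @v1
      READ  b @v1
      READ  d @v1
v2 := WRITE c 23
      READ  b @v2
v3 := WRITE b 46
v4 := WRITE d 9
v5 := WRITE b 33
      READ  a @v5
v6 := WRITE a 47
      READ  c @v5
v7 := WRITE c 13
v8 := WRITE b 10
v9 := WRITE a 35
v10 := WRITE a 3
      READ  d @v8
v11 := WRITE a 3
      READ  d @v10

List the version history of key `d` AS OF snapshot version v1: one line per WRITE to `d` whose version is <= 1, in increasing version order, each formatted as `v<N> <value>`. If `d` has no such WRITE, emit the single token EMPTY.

Scan writes for key=d with version <= 1:
  v1 WRITE d 9 -> keep
  v2 WRITE c 23 -> skip
  v3 WRITE b 46 -> skip
  v4 WRITE d 9 -> drop (> snap)
  v5 WRITE b 33 -> skip
  v6 WRITE a 47 -> skip
  v7 WRITE c 13 -> skip
  v8 WRITE b 10 -> skip
  v9 WRITE a 35 -> skip
  v10 WRITE a 3 -> skip
  v11 WRITE a 3 -> skip
Collected: [(1, 9)]

Answer: v1 9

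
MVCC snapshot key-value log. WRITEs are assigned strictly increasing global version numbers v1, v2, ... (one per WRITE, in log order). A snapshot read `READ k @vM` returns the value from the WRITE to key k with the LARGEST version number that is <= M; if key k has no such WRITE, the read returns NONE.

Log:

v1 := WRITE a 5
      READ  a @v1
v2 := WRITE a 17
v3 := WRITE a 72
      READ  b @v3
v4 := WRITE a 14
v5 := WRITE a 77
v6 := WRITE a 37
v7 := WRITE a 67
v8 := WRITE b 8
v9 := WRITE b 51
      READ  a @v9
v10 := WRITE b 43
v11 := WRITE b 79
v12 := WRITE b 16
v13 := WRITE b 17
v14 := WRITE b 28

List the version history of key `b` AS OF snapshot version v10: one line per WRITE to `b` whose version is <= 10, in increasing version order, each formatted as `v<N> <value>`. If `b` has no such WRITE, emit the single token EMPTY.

Answer: v8 8
v9 51
v10 43

Derivation:
Scan writes for key=b with version <= 10:
  v1 WRITE a 5 -> skip
  v2 WRITE a 17 -> skip
  v3 WRITE a 72 -> skip
  v4 WRITE a 14 -> skip
  v5 WRITE a 77 -> skip
  v6 WRITE a 37 -> skip
  v7 WRITE a 67 -> skip
  v8 WRITE b 8 -> keep
  v9 WRITE b 51 -> keep
  v10 WRITE b 43 -> keep
  v11 WRITE b 79 -> drop (> snap)
  v12 WRITE b 16 -> drop (> snap)
  v13 WRITE b 17 -> drop (> snap)
  v14 WRITE b 28 -> drop (> snap)
Collected: [(8, 8), (9, 51), (10, 43)]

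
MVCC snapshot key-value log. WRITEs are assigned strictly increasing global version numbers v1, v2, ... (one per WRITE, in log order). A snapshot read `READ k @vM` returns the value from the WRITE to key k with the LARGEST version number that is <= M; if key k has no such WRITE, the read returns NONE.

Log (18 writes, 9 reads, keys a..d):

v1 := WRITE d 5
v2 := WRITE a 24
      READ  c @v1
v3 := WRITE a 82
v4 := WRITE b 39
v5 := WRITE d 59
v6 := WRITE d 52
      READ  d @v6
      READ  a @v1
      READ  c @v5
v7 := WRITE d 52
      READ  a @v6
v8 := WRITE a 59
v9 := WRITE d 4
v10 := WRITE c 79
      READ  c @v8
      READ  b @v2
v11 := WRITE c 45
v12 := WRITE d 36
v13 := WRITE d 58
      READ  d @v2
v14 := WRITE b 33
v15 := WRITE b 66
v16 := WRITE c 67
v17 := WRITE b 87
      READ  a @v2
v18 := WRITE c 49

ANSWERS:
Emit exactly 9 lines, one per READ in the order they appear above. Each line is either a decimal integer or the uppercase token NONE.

v1: WRITE d=5  (d history now [(1, 5)])
v2: WRITE a=24  (a history now [(2, 24)])
READ c @v1: history=[] -> no version <= 1 -> NONE
v3: WRITE a=82  (a history now [(2, 24), (3, 82)])
v4: WRITE b=39  (b history now [(4, 39)])
v5: WRITE d=59  (d history now [(1, 5), (5, 59)])
v6: WRITE d=52  (d history now [(1, 5), (5, 59), (6, 52)])
READ d @v6: history=[(1, 5), (5, 59), (6, 52)] -> pick v6 -> 52
READ a @v1: history=[(2, 24), (3, 82)] -> no version <= 1 -> NONE
READ c @v5: history=[] -> no version <= 5 -> NONE
v7: WRITE d=52  (d history now [(1, 5), (5, 59), (6, 52), (7, 52)])
READ a @v6: history=[(2, 24), (3, 82)] -> pick v3 -> 82
v8: WRITE a=59  (a history now [(2, 24), (3, 82), (8, 59)])
v9: WRITE d=4  (d history now [(1, 5), (5, 59), (6, 52), (7, 52), (9, 4)])
v10: WRITE c=79  (c history now [(10, 79)])
READ c @v8: history=[(10, 79)] -> no version <= 8 -> NONE
READ b @v2: history=[(4, 39)] -> no version <= 2 -> NONE
v11: WRITE c=45  (c history now [(10, 79), (11, 45)])
v12: WRITE d=36  (d history now [(1, 5), (5, 59), (6, 52), (7, 52), (9, 4), (12, 36)])
v13: WRITE d=58  (d history now [(1, 5), (5, 59), (6, 52), (7, 52), (9, 4), (12, 36), (13, 58)])
READ d @v2: history=[(1, 5), (5, 59), (6, 52), (7, 52), (9, 4), (12, 36), (13, 58)] -> pick v1 -> 5
v14: WRITE b=33  (b history now [(4, 39), (14, 33)])
v15: WRITE b=66  (b history now [(4, 39), (14, 33), (15, 66)])
v16: WRITE c=67  (c history now [(10, 79), (11, 45), (16, 67)])
v17: WRITE b=87  (b history now [(4, 39), (14, 33), (15, 66), (17, 87)])
READ a @v2: history=[(2, 24), (3, 82), (8, 59)] -> pick v2 -> 24
v18: WRITE c=49  (c history now [(10, 79), (11, 45), (16, 67), (18, 49)])

Answer: NONE
52
NONE
NONE
82
NONE
NONE
5
24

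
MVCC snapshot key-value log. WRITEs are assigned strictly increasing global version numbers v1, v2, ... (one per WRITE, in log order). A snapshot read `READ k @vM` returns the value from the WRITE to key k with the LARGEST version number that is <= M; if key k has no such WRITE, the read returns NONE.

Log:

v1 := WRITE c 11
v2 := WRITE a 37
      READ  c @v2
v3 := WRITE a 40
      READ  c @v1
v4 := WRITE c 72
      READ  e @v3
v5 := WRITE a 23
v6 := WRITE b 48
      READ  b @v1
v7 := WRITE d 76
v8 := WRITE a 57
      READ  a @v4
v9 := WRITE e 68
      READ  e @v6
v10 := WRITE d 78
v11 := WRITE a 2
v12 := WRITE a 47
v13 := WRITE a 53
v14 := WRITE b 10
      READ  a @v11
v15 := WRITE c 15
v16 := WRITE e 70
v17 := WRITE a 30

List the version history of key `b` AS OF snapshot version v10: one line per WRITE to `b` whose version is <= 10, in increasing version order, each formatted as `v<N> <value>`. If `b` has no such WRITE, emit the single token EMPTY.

Scan writes for key=b with version <= 10:
  v1 WRITE c 11 -> skip
  v2 WRITE a 37 -> skip
  v3 WRITE a 40 -> skip
  v4 WRITE c 72 -> skip
  v5 WRITE a 23 -> skip
  v6 WRITE b 48 -> keep
  v7 WRITE d 76 -> skip
  v8 WRITE a 57 -> skip
  v9 WRITE e 68 -> skip
  v10 WRITE d 78 -> skip
  v11 WRITE a 2 -> skip
  v12 WRITE a 47 -> skip
  v13 WRITE a 53 -> skip
  v14 WRITE b 10 -> drop (> snap)
  v15 WRITE c 15 -> skip
  v16 WRITE e 70 -> skip
  v17 WRITE a 30 -> skip
Collected: [(6, 48)]

Answer: v6 48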